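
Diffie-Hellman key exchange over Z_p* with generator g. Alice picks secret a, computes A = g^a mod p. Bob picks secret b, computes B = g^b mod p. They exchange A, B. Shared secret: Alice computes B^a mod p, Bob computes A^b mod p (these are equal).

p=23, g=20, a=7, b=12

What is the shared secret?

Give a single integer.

A = 20^7 mod 23  (bits of 7 = 111)
  bit 0 = 1: r = r^2 * 20 mod 23 = 1^2 * 20 = 1*20 = 20
  bit 1 = 1: r = r^2 * 20 mod 23 = 20^2 * 20 = 9*20 = 19
  bit 2 = 1: r = r^2 * 20 mod 23 = 19^2 * 20 = 16*20 = 21
  -> A = 21
B = 20^12 mod 23  (bits of 12 = 1100)
  bit 0 = 1: r = r^2 * 20 mod 23 = 1^2 * 20 = 1*20 = 20
  bit 1 = 1: r = r^2 * 20 mod 23 = 20^2 * 20 = 9*20 = 19
  bit 2 = 0: r = r^2 mod 23 = 19^2 = 16
  bit 3 = 0: r = r^2 mod 23 = 16^2 = 3
  -> B = 3
s = B^a = 3^7 mod 23  (bits of 7 = 111)
  bit 0 = 1: r = r^2 * 3 mod 23 = 1^2 * 3 = 1*3 = 3
  bit 1 = 1: r = r^2 * 3 mod 23 = 3^2 * 3 = 9*3 = 4
  bit 2 = 1: r = r^2 * 3 mod 23 = 4^2 * 3 = 16*3 = 2
  -> s = B^a = 2

Answer: 2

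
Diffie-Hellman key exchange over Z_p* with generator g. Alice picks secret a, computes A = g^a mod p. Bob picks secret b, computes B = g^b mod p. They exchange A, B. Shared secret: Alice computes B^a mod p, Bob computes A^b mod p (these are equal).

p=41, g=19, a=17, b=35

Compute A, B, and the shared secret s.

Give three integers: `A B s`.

Answer: 17 38 38

Derivation:
A = 19^17 mod 41  (bits of 17 = 10001)
  bit 0 = 1: r = r^2 * 19 mod 41 = 1^2 * 19 = 1*19 = 19
  bit 1 = 0: r = r^2 mod 41 = 19^2 = 33
  bit 2 = 0: r = r^2 mod 41 = 33^2 = 23
  bit 3 = 0: r = r^2 mod 41 = 23^2 = 37
  bit 4 = 1: r = r^2 * 19 mod 41 = 37^2 * 19 = 16*19 = 17
  -> A = 17
B = 19^35 mod 41  (bits of 35 = 100011)
  bit 0 = 1: r = r^2 * 19 mod 41 = 1^2 * 19 = 1*19 = 19
  bit 1 = 0: r = r^2 mod 41 = 19^2 = 33
  bit 2 = 0: r = r^2 mod 41 = 33^2 = 23
  bit 3 = 0: r = r^2 mod 41 = 23^2 = 37
  bit 4 = 1: r = r^2 * 19 mod 41 = 37^2 * 19 = 16*19 = 17
  bit 5 = 1: r = r^2 * 19 mod 41 = 17^2 * 19 = 2*19 = 38
  -> B = 38
s = B^a = 38^17 mod 41  (bits of 17 = 10001)
  bit 0 = 1: r = r^2 * 38 mod 41 = 1^2 * 38 = 1*38 = 38
  bit 1 = 0: r = r^2 mod 41 = 38^2 = 9
  bit 2 = 0: r = r^2 mod 41 = 9^2 = 40
  bit 3 = 0: r = r^2 mod 41 = 40^2 = 1
  bit 4 = 1: r = r^2 * 38 mod 41 = 1^2 * 38 = 1*38 = 38
  -> s = B^a = 38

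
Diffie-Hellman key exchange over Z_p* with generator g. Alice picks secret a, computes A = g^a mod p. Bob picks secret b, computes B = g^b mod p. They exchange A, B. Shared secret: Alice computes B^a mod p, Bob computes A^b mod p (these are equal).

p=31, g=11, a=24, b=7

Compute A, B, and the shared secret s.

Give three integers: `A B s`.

Answer: 8 13 2

Derivation:
A = 11^24 mod 31  (bits of 24 = 11000)
  bit 0 = 1: r = r^2 * 11 mod 31 = 1^2 * 11 = 1*11 = 11
  bit 1 = 1: r = r^2 * 11 mod 31 = 11^2 * 11 = 28*11 = 29
  bit 2 = 0: r = r^2 mod 31 = 29^2 = 4
  bit 3 = 0: r = r^2 mod 31 = 4^2 = 16
  bit 4 = 0: r = r^2 mod 31 = 16^2 = 8
  -> A = 8
B = 11^7 mod 31  (bits of 7 = 111)
  bit 0 = 1: r = r^2 * 11 mod 31 = 1^2 * 11 = 1*11 = 11
  bit 1 = 1: r = r^2 * 11 mod 31 = 11^2 * 11 = 28*11 = 29
  bit 2 = 1: r = r^2 * 11 mod 31 = 29^2 * 11 = 4*11 = 13
  -> B = 13
s = B^a = 13^24 mod 31  (bits of 24 = 11000)
  bit 0 = 1: r = r^2 * 13 mod 31 = 1^2 * 13 = 1*13 = 13
  bit 1 = 1: r = r^2 * 13 mod 31 = 13^2 * 13 = 14*13 = 27
  bit 2 = 0: r = r^2 mod 31 = 27^2 = 16
  bit 3 = 0: r = r^2 mod 31 = 16^2 = 8
  bit 4 = 0: r = r^2 mod 31 = 8^2 = 2
  -> s = B^a = 2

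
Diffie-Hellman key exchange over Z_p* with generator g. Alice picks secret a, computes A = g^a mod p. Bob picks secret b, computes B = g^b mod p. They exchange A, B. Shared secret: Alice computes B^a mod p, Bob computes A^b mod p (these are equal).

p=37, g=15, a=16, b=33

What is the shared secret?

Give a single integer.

Answer: 10

Derivation:
A = 15^16 mod 37  (bits of 16 = 10000)
  bit 0 = 1: r = r^2 * 15 mod 37 = 1^2 * 15 = 1*15 = 15
  bit 1 = 0: r = r^2 mod 37 = 15^2 = 3
  bit 2 = 0: r = r^2 mod 37 = 3^2 = 9
  bit 3 = 0: r = r^2 mod 37 = 9^2 = 7
  bit 4 = 0: r = r^2 mod 37 = 7^2 = 12
  -> A = 12
B = 15^33 mod 37  (bits of 33 = 100001)
  bit 0 = 1: r = r^2 * 15 mod 37 = 1^2 * 15 = 1*15 = 15
  bit 1 = 0: r = r^2 mod 37 = 15^2 = 3
  bit 2 = 0: r = r^2 mod 37 = 3^2 = 9
  bit 3 = 0: r = r^2 mod 37 = 9^2 = 7
  bit 4 = 0: r = r^2 mod 37 = 7^2 = 12
  bit 5 = 1: r = r^2 * 15 mod 37 = 12^2 * 15 = 33*15 = 14
  -> B = 14
s = B^a = 14^16 mod 37  (bits of 16 = 10000)
  bit 0 = 1: r = r^2 * 14 mod 37 = 1^2 * 14 = 1*14 = 14
  bit 1 = 0: r = r^2 mod 37 = 14^2 = 11
  bit 2 = 0: r = r^2 mod 37 = 11^2 = 10
  bit 3 = 0: r = r^2 mod 37 = 10^2 = 26
  bit 4 = 0: r = r^2 mod 37 = 26^2 = 10
  -> s = B^a = 10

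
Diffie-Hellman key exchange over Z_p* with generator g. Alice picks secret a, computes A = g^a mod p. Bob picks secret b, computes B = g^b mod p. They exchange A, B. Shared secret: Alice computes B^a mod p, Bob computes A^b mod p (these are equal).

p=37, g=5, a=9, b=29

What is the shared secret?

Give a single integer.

Answer: 6

Derivation:
A = 5^9 mod 37  (bits of 9 = 1001)
  bit 0 = 1: r = r^2 * 5 mod 37 = 1^2 * 5 = 1*5 = 5
  bit 1 = 0: r = r^2 mod 37 = 5^2 = 25
  bit 2 = 0: r = r^2 mod 37 = 25^2 = 33
  bit 3 = 1: r = r^2 * 5 mod 37 = 33^2 * 5 = 16*5 = 6
  -> A = 6
B = 5^29 mod 37  (bits of 29 = 11101)
  bit 0 = 1: r = r^2 * 5 mod 37 = 1^2 * 5 = 1*5 = 5
  bit 1 = 1: r = r^2 * 5 mod 37 = 5^2 * 5 = 25*5 = 14
  bit 2 = 1: r = r^2 * 5 mod 37 = 14^2 * 5 = 11*5 = 18
  bit 3 = 0: r = r^2 mod 37 = 18^2 = 28
  bit 4 = 1: r = r^2 * 5 mod 37 = 28^2 * 5 = 7*5 = 35
  -> B = 35
s = B^a = 35^9 mod 37  (bits of 9 = 1001)
  bit 0 = 1: r = r^2 * 35 mod 37 = 1^2 * 35 = 1*35 = 35
  bit 1 = 0: r = r^2 mod 37 = 35^2 = 4
  bit 2 = 0: r = r^2 mod 37 = 4^2 = 16
  bit 3 = 1: r = r^2 * 35 mod 37 = 16^2 * 35 = 34*35 = 6
  -> s = B^a = 6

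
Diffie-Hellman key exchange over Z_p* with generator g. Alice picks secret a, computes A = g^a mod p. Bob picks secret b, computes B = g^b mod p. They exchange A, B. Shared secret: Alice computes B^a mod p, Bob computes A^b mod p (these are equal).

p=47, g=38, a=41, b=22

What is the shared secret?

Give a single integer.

A = 38^41 mod 47  (bits of 41 = 101001)
  bit 0 = 1: r = r^2 * 38 mod 47 = 1^2 * 38 = 1*38 = 38
  bit 1 = 0: r = r^2 mod 47 = 38^2 = 34
  bit 2 = 1: r = r^2 * 38 mod 47 = 34^2 * 38 = 28*38 = 30
  bit 3 = 0: r = r^2 mod 47 = 30^2 = 7
  bit 4 = 0: r = r^2 mod 47 = 7^2 = 2
  bit 5 = 1: r = r^2 * 38 mod 47 = 2^2 * 38 = 4*38 = 11
  -> A = 11
B = 38^22 mod 47  (bits of 22 = 10110)
  bit 0 = 1: r = r^2 * 38 mod 47 = 1^2 * 38 = 1*38 = 38
  bit 1 = 0: r = r^2 mod 47 = 38^2 = 34
  bit 2 = 1: r = r^2 * 38 mod 47 = 34^2 * 38 = 28*38 = 30
  bit 3 = 1: r = r^2 * 38 mod 47 = 30^2 * 38 = 7*38 = 31
  bit 4 = 0: r = r^2 mod 47 = 31^2 = 21
  -> B = 21
s = B^a = 21^41 mod 47  (bits of 41 = 101001)
  bit 0 = 1: r = r^2 * 21 mod 47 = 1^2 * 21 = 1*21 = 21
  bit 1 = 0: r = r^2 mod 47 = 21^2 = 18
  bit 2 = 1: r = r^2 * 21 mod 47 = 18^2 * 21 = 42*21 = 36
  bit 3 = 0: r = r^2 mod 47 = 36^2 = 27
  bit 4 = 0: r = r^2 mod 47 = 27^2 = 24
  bit 5 = 1: r = r^2 * 21 mod 47 = 24^2 * 21 = 12*21 = 17
  -> s = B^a = 17

Answer: 17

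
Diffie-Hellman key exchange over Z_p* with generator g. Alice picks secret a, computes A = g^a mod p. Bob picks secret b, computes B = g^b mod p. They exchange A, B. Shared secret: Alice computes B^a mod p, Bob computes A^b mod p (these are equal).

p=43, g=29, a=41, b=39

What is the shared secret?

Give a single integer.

A = 29^41 mod 43  (bits of 41 = 101001)
  bit 0 = 1: r = r^2 * 29 mod 43 = 1^2 * 29 = 1*29 = 29
  bit 1 = 0: r = r^2 mod 43 = 29^2 = 24
  bit 2 = 1: r = r^2 * 29 mod 43 = 24^2 * 29 = 17*29 = 20
  bit 3 = 0: r = r^2 mod 43 = 20^2 = 13
  bit 4 = 0: r = r^2 mod 43 = 13^2 = 40
  bit 5 = 1: r = r^2 * 29 mod 43 = 40^2 * 29 = 9*29 = 3
  -> A = 3
B = 29^39 mod 43  (bits of 39 = 100111)
  bit 0 = 1: r = r^2 * 29 mod 43 = 1^2 * 29 = 1*29 = 29
  bit 1 = 0: r = r^2 mod 43 = 29^2 = 24
  bit 2 = 0: r = r^2 mod 43 = 24^2 = 17
  bit 3 = 1: r = r^2 * 29 mod 43 = 17^2 * 29 = 31*29 = 39
  bit 4 = 1: r = r^2 * 29 mod 43 = 39^2 * 29 = 16*29 = 34
  bit 5 = 1: r = r^2 * 29 mod 43 = 34^2 * 29 = 38*29 = 27
  -> B = 27
s = B^a = 27^41 mod 43  (bits of 41 = 101001)
  bit 0 = 1: r = r^2 * 27 mod 43 = 1^2 * 27 = 1*27 = 27
  bit 1 = 0: r = r^2 mod 43 = 27^2 = 41
  bit 2 = 1: r = r^2 * 27 mod 43 = 41^2 * 27 = 4*27 = 22
  bit 3 = 0: r = r^2 mod 43 = 22^2 = 11
  bit 4 = 0: r = r^2 mod 43 = 11^2 = 35
  bit 5 = 1: r = r^2 * 27 mod 43 = 35^2 * 27 = 21*27 = 8
  -> s = B^a = 8

Answer: 8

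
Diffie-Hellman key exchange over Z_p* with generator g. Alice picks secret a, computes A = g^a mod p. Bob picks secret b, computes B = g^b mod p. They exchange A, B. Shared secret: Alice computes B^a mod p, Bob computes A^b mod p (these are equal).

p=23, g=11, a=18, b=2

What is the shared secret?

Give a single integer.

Answer: 3

Derivation:
A = 11^18 mod 23  (bits of 18 = 10010)
  bit 0 = 1: r = r^2 * 11 mod 23 = 1^2 * 11 = 1*11 = 11
  bit 1 = 0: r = r^2 mod 23 = 11^2 = 6
  bit 2 = 0: r = r^2 mod 23 = 6^2 = 13
  bit 3 = 1: r = r^2 * 11 mod 23 = 13^2 * 11 = 8*11 = 19
  bit 4 = 0: r = r^2 mod 23 = 19^2 = 16
  -> A = 16
B = 11^2 mod 23  (bits of 2 = 10)
  bit 0 = 1: r = r^2 * 11 mod 23 = 1^2 * 11 = 1*11 = 11
  bit 1 = 0: r = r^2 mod 23 = 11^2 = 6
  -> B = 6
s = B^a = 6^18 mod 23  (bits of 18 = 10010)
  bit 0 = 1: r = r^2 * 6 mod 23 = 1^2 * 6 = 1*6 = 6
  bit 1 = 0: r = r^2 mod 23 = 6^2 = 13
  bit 2 = 0: r = r^2 mod 23 = 13^2 = 8
  bit 3 = 1: r = r^2 * 6 mod 23 = 8^2 * 6 = 18*6 = 16
  bit 4 = 0: r = r^2 mod 23 = 16^2 = 3
  -> s = B^a = 3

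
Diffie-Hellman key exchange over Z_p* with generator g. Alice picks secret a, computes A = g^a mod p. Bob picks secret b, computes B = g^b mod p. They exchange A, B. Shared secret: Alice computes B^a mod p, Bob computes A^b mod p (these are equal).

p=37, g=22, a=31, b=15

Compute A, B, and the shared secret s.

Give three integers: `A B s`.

Answer: 20 14 23

Derivation:
A = 22^31 mod 37  (bits of 31 = 11111)
  bit 0 = 1: r = r^2 * 22 mod 37 = 1^2 * 22 = 1*22 = 22
  bit 1 = 1: r = r^2 * 22 mod 37 = 22^2 * 22 = 3*22 = 29
  bit 2 = 1: r = r^2 * 22 mod 37 = 29^2 * 22 = 27*22 = 2
  bit 3 = 1: r = r^2 * 22 mod 37 = 2^2 * 22 = 4*22 = 14
  bit 4 = 1: r = r^2 * 22 mod 37 = 14^2 * 22 = 11*22 = 20
  -> A = 20
B = 22^15 mod 37  (bits of 15 = 1111)
  bit 0 = 1: r = r^2 * 22 mod 37 = 1^2 * 22 = 1*22 = 22
  bit 1 = 1: r = r^2 * 22 mod 37 = 22^2 * 22 = 3*22 = 29
  bit 2 = 1: r = r^2 * 22 mod 37 = 29^2 * 22 = 27*22 = 2
  bit 3 = 1: r = r^2 * 22 mod 37 = 2^2 * 22 = 4*22 = 14
  -> B = 14
s = B^a = 14^31 mod 37  (bits of 31 = 11111)
  bit 0 = 1: r = r^2 * 14 mod 37 = 1^2 * 14 = 1*14 = 14
  bit 1 = 1: r = r^2 * 14 mod 37 = 14^2 * 14 = 11*14 = 6
  bit 2 = 1: r = r^2 * 14 mod 37 = 6^2 * 14 = 36*14 = 23
  bit 3 = 1: r = r^2 * 14 mod 37 = 23^2 * 14 = 11*14 = 6
  bit 4 = 1: r = r^2 * 14 mod 37 = 6^2 * 14 = 36*14 = 23
  -> s = B^a = 23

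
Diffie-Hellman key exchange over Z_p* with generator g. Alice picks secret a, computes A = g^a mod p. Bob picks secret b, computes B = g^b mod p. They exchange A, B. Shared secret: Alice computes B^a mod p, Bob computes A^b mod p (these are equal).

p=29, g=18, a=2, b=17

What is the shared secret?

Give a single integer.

Answer: 9

Derivation:
A = 18^2 mod 29  (bits of 2 = 10)
  bit 0 = 1: r = r^2 * 18 mod 29 = 1^2 * 18 = 1*18 = 18
  bit 1 = 0: r = r^2 mod 29 = 18^2 = 5
  -> A = 5
B = 18^17 mod 29  (bits of 17 = 10001)
  bit 0 = 1: r = r^2 * 18 mod 29 = 1^2 * 18 = 1*18 = 18
  bit 1 = 0: r = r^2 mod 29 = 18^2 = 5
  bit 2 = 0: r = r^2 mod 29 = 5^2 = 25
  bit 3 = 0: r = r^2 mod 29 = 25^2 = 16
  bit 4 = 1: r = r^2 * 18 mod 29 = 16^2 * 18 = 24*18 = 26
  -> B = 26
s = B^a = 26^2 mod 29  (bits of 2 = 10)
  bit 0 = 1: r = r^2 * 26 mod 29 = 1^2 * 26 = 1*26 = 26
  bit 1 = 0: r = r^2 mod 29 = 26^2 = 9
  -> s = B^a = 9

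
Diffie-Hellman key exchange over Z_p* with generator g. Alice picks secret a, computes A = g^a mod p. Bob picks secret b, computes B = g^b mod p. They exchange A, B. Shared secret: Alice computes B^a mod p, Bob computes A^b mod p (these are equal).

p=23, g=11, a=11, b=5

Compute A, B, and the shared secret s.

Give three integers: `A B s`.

Answer: 22 5 22

Derivation:
A = 11^11 mod 23  (bits of 11 = 1011)
  bit 0 = 1: r = r^2 * 11 mod 23 = 1^2 * 11 = 1*11 = 11
  bit 1 = 0: r = r^2 mod 23 = 11^2 = 6
  bit 2 = 1: r = r^2 * 11 mod 23 = 6^2 * 11 = 13*11 = 5
  bit 3 = 1: r = r^2 * 11 mod 23 = 5^2 * 11 = 2*11 = 22
  -> A = 22
B = 11^5 mod 23  (bits of 5 = 101)
  bit 0 = 1: r = r^2 * 11 mod 23 = 1^2 * 11 = 1*11 = 11
  bit 1 = 0: r = r^2 mod 23 = 11^2 = 6
  bit 2 = 1: r = r^2 * 11 mod 23 = 6^2 * 11 = 13*11 = 5
  -> B = 5
s = B^a = 5^11 mod 23  (bits of 11 = 1011)
  bit 0 = 1: r = r^2 * 5 mod 23 = 1^2 * 5 = 1*5 = 5
  bit 1 = 0: r = r^2 mod 23 = 5^2 = 2
  bit 2 = 1: r = r^2 * 5 mod 23 = 2^2 * 5 = 4*5 = 20
  bit 3 = 1: r = r^2 * 5 mod 23 = 20^2 * 5 = 9*5 = 22
  -> s = B^a = 22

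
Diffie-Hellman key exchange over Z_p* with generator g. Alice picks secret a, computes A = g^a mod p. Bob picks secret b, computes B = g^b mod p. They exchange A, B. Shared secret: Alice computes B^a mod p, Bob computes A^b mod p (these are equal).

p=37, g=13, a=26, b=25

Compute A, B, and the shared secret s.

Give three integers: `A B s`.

A = 13^26 mod 37  (bits of 26 = 11010)
  bit 0 = 1: r = r^2 * 13 mod 37 = 1^2 * 13 = 1*13 = 13
  bit 1 = 1: r = r^2 * 13 mod 37 = 13^2 * 13 = 21*13 = 14
  bit 2 = 0: r = r^2 mod 37 = 14^2 = 11
  bit 3 = 1: r = r^2 * 13 mod 37 = 11^2 * 13 = 10*13 = 19
  bit 4 = 0: r = r^2 mod 37 = 19^2 = 28
  -> A = 28
B = 13^25 mod 37  (bits of 25 = 11001)
  bit 0 = 1: r = r^2 * 13 mod 37 = 1^2 * 13 = 1*13 = 13
  bit 1 = 1: r = r^2 * 13 mod 37 = 13^2 * 13 = 21*13 = 14
  bit 2 = 0: r = r^2 mod 37 = 14^2 = 11
  bit 3 = 0: r = r^2 mod 37 = 11^2 = 10
  bit 4 = 1: r = r^2 * 13 mod 37 = 10^2 * 13 = 26*13 = 5
  -> B = 5
s = B^a = 5^26 mod 37  (bits of 26 = 11010)
  bit 0 = 1: r = r^2 * 5 mod 37 = 1^2 * 5 = 1*5 = 5
  bit 1 = 1: r = r^2 * 5 mod 37 = 5^2 * 5 = 25*5 = 14
  bit 2 = 0: r = r^2 mod 37 = 14^2 = 11
  bit 3 = 1: r = r^2 * 5 mod 37 = 11^2 * 5 = 10*5 = 13
  bit 4 = 0: r = r^2 mod 37 = 13^2 = 21
  -> s = B^a = 21

Answer: 28 5 21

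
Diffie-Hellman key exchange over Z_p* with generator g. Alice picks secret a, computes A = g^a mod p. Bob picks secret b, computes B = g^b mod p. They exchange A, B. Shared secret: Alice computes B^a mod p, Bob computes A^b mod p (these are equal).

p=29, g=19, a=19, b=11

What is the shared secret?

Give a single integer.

Answer: 3

Derivation:
A = 19^19 mod 29  (bits of 19 = 10011)
  bit 0 = 1: r = r^2 * 19 mod 29 = 1^2 * 19 = 1*19 = 19
  bit 1 = 0: r = r^2 mod 29 = 19^2 = 13
  bit 2 = 0: r = r^2 mod 29 = 13^2 = 24
  bit 3 = 1: r = r^2 * 19 mod 29 = 24^2 * 19 = 25*19 = 11
  bit 4 = 1: r = r^2 * 19 mod 29 = 11^2 * 19 = 5*19 = 8
  -> A = 8
B = 19^11 mod 29  (bits of 11 = 1011)
  bit 0 = 1: r = r^2 * 19 mod 29 = 1^2 * 19 = 1*19 = 19
  bit 1 = 0: r = r^2 mod 29 = 19^2 = 13
  bit 2 = 1: r = r^2 * 19 mod 29 = 13^2 * 19 = 24*19 = 21
  bit 3 = 1: r = r^2 * 19 mod 29 = 21^2 * 19 = 6*19 = 27
  -> B = 27
s = B^a = 27^19 mod 29  (bits of 19 = 10011)
  bit 0 = 1: r = r^2 * 27 mod 29 = 1^2 * 27 = 1*27 = 27
  bit 1 = 0: r = r^2 mod 29 = 27^2 = 4
  bit 2 = 0: r = r^2 mod 29 = 4^2 = 16
  bit 3 = 1: r = r^2 * 27 mod 29 = 16^2 * 27 = 24*27 = 10
  bit 4 = 1: r = r^2 * 27 mod 29 = 10^2 * 27 = 13*27 = 3
  -> s = B^a = 3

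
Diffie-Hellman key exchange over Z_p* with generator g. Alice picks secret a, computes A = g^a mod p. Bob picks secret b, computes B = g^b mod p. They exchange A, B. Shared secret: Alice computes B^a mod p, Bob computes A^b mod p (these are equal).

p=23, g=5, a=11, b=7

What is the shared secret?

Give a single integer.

Answer: 22

Derivation:
A = 5^11 mod 23  (bits of 11 = 1011)
  bit 0 = 1: r = r^2 * 5 mod 23 = 1^2 * 5 = 1*5 = 5
  bit 1 = 0: r = r^2 mod 23 = 5^2 = 2
  bit 2 = 1: r = r^2 * 5 mod 23 = 2^2 * 5 = 4*5 = 20
  bit 3 = 1: r = r^2 * 5 mod 23 = 20^2 * 5 = 9*5 = 22
  -> A = 22
B = 5^7 mod 23  (bits of 7 = 111)
  bit 0 = 1: r = r^2 * 5 mod 23 = 1^2 * 5 = 1*5 = 5
  bit 1 = 1: r = r^2 * 5 mod 23 = 5^2 * 5 = 2*5 = 10
  bit 2 = 1: r = r^2 * 5 mod 23 = 10^2 * 5 = 8*5 = 17
  -> B = 17
s = B^a = 17^11 mod 23  (bits of 11 = 1011)
  bit 0 = 1: r = r^2 * 17 mod 23 = 1^2 * 17 = 1*17 = 17
  bit 1 = 0: r = r^2 mod 23 = 17^2 = 13
  bit 2 = 1: r = r^2 * 17 mod 23 = 13^2 * 17 = 8*17 = 21
  bit 3 = 1: r = r^2 * 17 mod 23 = 21^2 * 17 = 4*17 = 22
  -> s = B^a = 22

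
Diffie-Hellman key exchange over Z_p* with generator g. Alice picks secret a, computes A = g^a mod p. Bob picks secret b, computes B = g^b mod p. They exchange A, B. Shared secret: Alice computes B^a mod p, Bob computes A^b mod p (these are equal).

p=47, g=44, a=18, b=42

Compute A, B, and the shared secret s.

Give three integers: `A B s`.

Answer: 6 18 7

Derivation:
A = 44^18 mod 47  (bits of 18 = 10010)
  bit 0 = 1: r = r^2 * 44 mod 47 = 1^2 * 44 = 1*44 = 44
  bit 1 = 0: r = r^2 mod 47 = 44^2 = 9
  bit 2 = 0: r = r^2 mod 47 = 9^2 = 34
  bit 3 = 1: r = r^2 * 44 mod 47 = 34^2 * 44 = 28*44 = 10
  bit 4 = 0: r = r^2 mod 47 = 10^2 = 6
  -> A = 6
B = 44^42 mod 47  (bits of 42 = 101010)
  bit 0 = 1: r = r^2 * 44 mod 47 = 1^2 * 44 = 1*44 = 44
  bit 1 = 0: r = r^2 mod 47 = 44^2 = 9
  bit 2 = 1: r = r^2 * 44 mod 47 = 9^2 * 44 = 34*44 = 39
  bit 3 = 0: r = r^2 mod 47 = 39^2 = 17
  bit 4 = 1: r = r^2 * 44 mod 47 = 17^2 * 44 = 7*44 = 26
  bit 5 = 0: r = r^2 mod 47 = 26^2 = 18
  -> B = 18
s = B^a = 18^18 mod 47  (bits of 18 = 10010)
  bit 0 = 1: r = r^2 * 18 mod 47 = 1^2 * 18 = 1*18 = 18
  bit 1 = 0: r = r^2 mod 47 = 18^2 = 42
  bit 2 = 0: r = r^2 mod 47 = 42^2 = 25
  bit 3 = 1: r = r^2 * 18 mod 47 = 25^2 * 18 = 14*18 = 17
  bit 4 = 0: r = r^2 mod 47 = 17^2 = 7
  -> s = B^a = 7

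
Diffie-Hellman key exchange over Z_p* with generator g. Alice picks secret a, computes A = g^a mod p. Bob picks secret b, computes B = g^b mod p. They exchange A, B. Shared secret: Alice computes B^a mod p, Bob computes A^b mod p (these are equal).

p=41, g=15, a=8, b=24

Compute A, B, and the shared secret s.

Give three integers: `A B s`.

Answer: 18 10 16

Derivation:
A = 15^8 mod 41  (bits of 8 = 1000)
  bit 0 = 1: r = r^2 * 15 mod 41 = 1^2 * 15 = 1*15 = 15
  bit 1 = 0: r = r^2 mod 41 = 15^2 = 20
  bit 2 = 0: r = r^2 mod 41 = 20^2 = 31
  bit 3 = 0: r = r^2 mod 41 = 31^2 = 18
  -> A = 18
B = 15^24 mod 41  (bits of 24 = 11000)
  bit 0 = 1: r = r^2 * 15 mod 41 = 1^2 * 15 = 1*15 = 15
  bit 1 = 1: r = r^2 * 15 mod 41 = 15^2 * 15 = 20*15 = 13
  bit 2 = 0: r = r^2 mod 41 = 13^2 = 5
  bit 3 = 0: r = r^2 mod 41 = 5^2 = 25
  bit 4 = 0: r = r^2 mod 41 = 25^2 = 10
  -> B = 10
s = B^a = 10^8 mod 41  (bits of 8 = 1000)
  bit 0 = 1: r = r^2 * 10 mod 41 = 1^2 * 10 = 1*10 = 10
  bit 1 = 0: r = r^2 mod 41 = 10^2 = 18
  bit 2 = 0: r = r^2 mod 41 = 18^2 = 37
  bit 3 = 0: r = r^2 mod 41 = 37^2 = 16
  -> s = B^a = 16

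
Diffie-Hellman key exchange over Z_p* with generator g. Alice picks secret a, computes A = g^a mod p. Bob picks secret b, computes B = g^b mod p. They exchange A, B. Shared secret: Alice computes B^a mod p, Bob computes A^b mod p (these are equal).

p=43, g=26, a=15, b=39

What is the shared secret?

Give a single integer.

A = 26^15 mod 43  (bits of 15 = 1111)
  bit 0 = 1: r = r^2 * 26 mod 43 = 1^2 * 26 = 1*26 = 26
  bit 1 = 1: r = r^2 * 26 mod 43 = 26^2 * 26 = 31*26 = 32
  bit 2 = 1: r = r^2 * 26 mod 43 = 32^2 * 26 = 35*26 = 7
  bit 3 = 1: r = r^2 * 26 mod 43 = 7^2 * 26 = 6*26 = 27
  -> A = 27
B = 26^39 mod 43  (bits of 39 = 100111)
  bit 0 = 1: r = r^2 * 26 mod 43 = 1^2 * 26 = 1*26 = 26
  bit 1 = 0: r = r^2 mod 43 = 26^2 = 31
  bit 2 = 0: r = r^2 mod 43 = 31^2 = 15
  bit 3 = 1: r = r^2 * 26 mod 43 = 15^2 * 26 = 10*26 = 2
  bit 4 = 1: r = r^2 * 26 mod 43 = 2^2 * 26 = 4*26 = 18
  bit 5 = 1: r = r^2 * 26 mod 43 = 18^2 * 26 = 23*26 = 39
  -> B = 39
s = B^a = 39^15 mod 43  (bits of 15 = 1111)
  bit 0 = 1: r = r^2 * 39 mod 43 = 1^2 * 39 = 1*39 = 39
  bit 1 = 1: r = r^2 * 39 mod 43 = 39^2 * 39 = 16*39 = 22
  bit 2 = 1: r = r^2 * 39 mod 43 = 22^2 * 39 = 11*39 = 42
  bit 3 = 1: r = r^2 * 39 mod 43 = 42^2 * 39 = 1*39 = 39
  -> s = B^a = 39

Answer: 39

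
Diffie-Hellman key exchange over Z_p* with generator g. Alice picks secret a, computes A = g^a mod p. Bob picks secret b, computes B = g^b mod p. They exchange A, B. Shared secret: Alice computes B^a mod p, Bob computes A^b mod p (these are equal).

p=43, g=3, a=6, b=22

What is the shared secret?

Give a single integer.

Answer: 41

Derivation:
A = 3^6 mod 43  (bits of 6 = 110)
  bit 0 = 1: r = r^2 * 3 mod 43 = 1^2 * 3 = 1*3 = 3
  bit 1 = 1: r = r^2 * 3 mod 43 = 3^2 * 3 = 9*3 = 27
  bit 2 = 0: r = r^2 mod 43 = 27^2 = 41
  -> A = 41
B = 3^22 mod 43  (bits of 22 = 10110)
  bit 0 = 1: r = r^2 * 3 mod 43 = 1^2 * 3 = 1*3 = 3
  bit 1 = 0: r = r^2 mod 43 = 3^2 = 9
  bit 2 = 1: r = r^2 * 3 mod 43 = 9^2 * 3 = 38*3 = 28
  bit 3 = 1: r = r^2 * 3 mod 43 = 28^2 * 3 = 10*3 = 30
  bit 4 = 0: r = r^2 mod 43 = 30^2 = 40
  -> B = 40
s = B^a = 40^6 mod 43  (bits of 6 = 110)
  bit 0 = 1: r = r^2 * 40 mod 43 = 1^2 * 40 = 1*40 = 40
  bit 1 = 1: r = r^2 * 40 mod 43 = 40^2 * 40 = 9*40 = 16
  bit 2 = 0: r = r^2 mod 43 = 16^2 = 41
  -> s = B^a = 41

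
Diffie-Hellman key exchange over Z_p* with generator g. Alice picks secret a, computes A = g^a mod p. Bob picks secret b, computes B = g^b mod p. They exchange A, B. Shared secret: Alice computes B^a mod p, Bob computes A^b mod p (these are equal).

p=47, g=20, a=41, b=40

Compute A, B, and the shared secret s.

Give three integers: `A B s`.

A = 20^41 mod 47  (bits of 41 = 101001)
  bit 0 = 1: r = r^2 * 20 mod 47 = 1^2 * 20 = 1*20 = 20
  bit 1 = 0: r = r^2 mod 47 = 20^2 = 24
  bit 2 = 1: r = r^2 * 20 mod 47 = 24^2 * 20 = 12*20 = 5
  bit 3 = 0: r = r^2 mod 47 = 5^2 = 25
  bit 4 = 0: r = r^2 mod 47 = 25^2 = 14
  bit 5 = 1: r = r^2 * 20 mod 47 = 14^2 * 20 = 8*20 = 19
  -> A = 19
B = 20^40 mod 47  (bits of 40 = 101000)
  bit 0 = 1: r = r^2 * 20 mod 47 = 1^2 * 20 = 1*20 = 20
  bit 1 = 0: r = r^2 mod 47 = 20^2 = 24
  bit 2 = 1: r = r^2 * 20 mod 47 = 24^2 * 20 = 12*20 = 5
  bit 3 = 0: r = r^2 mod 47 = 5^2 = 25
  bit 4 = 0: r = r^2 mod 47 = 25^2 = 14
  bit 5 = 0: r = r^2 mod 47 = 14^2 = 8
  -> B = 8
s = B^a = 8^41 mod 47  (bits of 41 = 101001)
  bit 0 = 1: r = r^2 * 8 mod 47 = 1^2 * 8 = 1*8 = 8
  bit 1 = 0: r = r^2 mod 47 = 8^2 = 17
  bit 2 = 1: r = r^2 * 8 mod 47 = 17^2 * 8 = 7*8 = 9
  bit 3 = 0: r = r^2 mod 47 = 9^2 = 34
  bit 4 = 0: r = r^2 mod 47 = 34^2 = 28
  bit 5 = 1: r = r^2 * 8 mod 47 = 28^2 * 8 = 32*8 = 21
  -> s = B^a = 21

Answer: 19 8 21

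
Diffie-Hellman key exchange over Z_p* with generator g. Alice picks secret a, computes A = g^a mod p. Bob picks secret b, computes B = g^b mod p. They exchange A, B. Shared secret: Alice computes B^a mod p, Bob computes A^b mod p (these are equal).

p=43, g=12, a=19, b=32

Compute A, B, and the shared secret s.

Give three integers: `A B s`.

A = 12^19 mod 43  (bits of 19 = 10011)
  bit 0 = 1: r = r^2 * 12 mod 43 = 1^2 * 12 = 1*12 = 12
  bit 1 = 0: r = r^2 mod 43 = 12^2 = 15
  bit 2 = 0: r = r^2 mod 43 = 15^2 = 10
  bit 3 = 1: r = r^2 * 12 mod 43 = 10^2 * 12 = 14*12 = 39
  bit 4 = 1: r = r^2 * 12 mod 43 = 39^2 * 12 = 16*12 = 20
  -> A = 20
B = 12^32 mod 43  (bits of 32 = 100000)
  bit 0 = 1: r = r^2 * 12 mod 43 = 1^2 * 12 = 1*12 = 12
  bit 1 = 0: r = r^2 mod 43 = 12^2 = 15
  bit 2 = 0: r = r^2 mod 43 = 15^2 = 10
  bit 3 = 0: r = r^2 mod 43 = 10^2 = 14
  bit 4 = 0: r = r^2 mod 43 = 14^2 = 24
  bit 5 = 0: r = r^2 mod 43 = 24^2 = 17
  -> B = 17
s = B^a = 17^19 mod 43  (bits of 19 = 10011)
  bit 0 = 1: r = r^2 * 17 mod 43 = 1^2 * 17 = 1*17 = 17
  bit 1 = 0: r = r^2 mod 43 = 17^2 = 31
  bit 2 = 0: r = r^2 mod 43 = 31^2 = 15
  bit 3 = 1: r = r^2 * 17 mod 43 = 15^2 * 17 = 10*17 = 41
  bit 4 = 1: r = r^2 * 17 mod 43 = 41^2 * 17 = 4*17 = 25
  -> s = B^a = 25

Answer: 20 17 25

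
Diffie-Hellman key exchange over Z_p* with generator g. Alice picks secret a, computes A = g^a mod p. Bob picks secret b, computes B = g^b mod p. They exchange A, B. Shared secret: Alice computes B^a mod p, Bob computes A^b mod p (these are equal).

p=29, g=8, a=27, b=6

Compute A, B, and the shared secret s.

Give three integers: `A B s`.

Answer: 11 13 9

Derivation:
A = 8^27 mod 29  (bits of 27 = 11011)
  bit 0 = 1: r = r^2 * 8 mod 29 = 1^2 * 8 = 1*8 = 8
  bit 1 = 1: r = r^2 * 8 mod 29 = 8^2 * 8 = 6*8 = 19
  bit 2 = 0: r = r^2 mod 29 = 19^2 = 13
  bit 3 = 1: r = r^2 * 8 mod 29 = 13^2 * 8 = 24*8 = 18
  bit 4 = 1: r = r^2 * 8 mod 29 = 18^2 * 8 = 5*8 = 11
  -> A = 11
B = 8^6 mod 29  (bits of 6 = 110)
  bit 0 = 1: r = r^2 * 8 mod 29 = 1^2 * 8 = 1*8 = 8
  bit 1 = 1: r = r^2 * 8 mod 29 = 8^2 * 8 = 6*8 = 19
  bit 2 = 0: r = r^2 mod 29 = 19^2 = 13
  -> B = 13
s = B^a = 13^27 mod 29  (bits of 27 = 11011)
  bit 0 = 1: r = r^2 * 13 mod 29 = 1^2 * 13 = 1*13 = 13
  bit 1 = 1: r = r^2 * 13 mod 29 = 13^2 * 13 = 24*13 = 22
  bit 2 = 0: r = r^2 mod 29 = 22^2 = 20
  bit 3 = 1: r = r^2 * 13 mod 29 = 20^2 * 13 = 23*13 = 9
  bit 4 = 1: r = r^2 * 13 mod 29 = 9^2 * 13 = 23*13 = 9
  -> s = B^a = 9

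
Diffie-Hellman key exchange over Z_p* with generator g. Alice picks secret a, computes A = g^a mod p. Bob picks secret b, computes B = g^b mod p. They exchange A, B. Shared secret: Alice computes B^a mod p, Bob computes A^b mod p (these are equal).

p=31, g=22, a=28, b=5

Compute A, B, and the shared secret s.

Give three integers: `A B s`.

Answer: 18 6 25

Derivation:
A = 22^28 mod 31  (bits of 28 = 11100)
  bit 0 = 1: r = r^2 * 22 mod 31 = 1^2 * 22 = 1*22 = 22
  bit 1 = 1: r = r^2 * 22 mod 31 = 22^2 * 22 = 19*22 = 15
  bit 2 = 1: r = r^2 * 22 mod 31 = 15^2 * 22 = 8*22 = 21
  bit 3 = 0: r = r^2 mod 31 = 21^2 = 7
  bit 4 = 0: r = r^2 mod 31 = 7^2 = 18
  -> A = 18
B = 22^5 mod 31  (bits of 5 = 101)
  bit 0 = 1: r = r^2 * 22 mod 31 = 1^2 * 22 = 1*22 = 22
  bit 1 = 0: r = r^2 mod 31 = 22^2 = 19
  bit 2 = 1: r = r^2 * 22 mod 31 = 19^2 * 22 = 20*22 = 6
  -> B = 6
s = B^a = 6^28 mod 31  (bits of 28 = 11100)
  bit 0 = 1: r = r^2 * 6 mod 31 = 1^2 * 6 = 1*6 = 6
  bit 1 = 1: r = r^2 * 6 mod 31 = 6^2 * 6 = 5*6 = 30
  bit 2 = 1: r = r^2 * 6 mod 31 = 30^2 * 6 = 1*6 = 6
  bit 3 = 0: r = r^2 mod 31 = 6^2 = 5
  bit 4 = 0: r = r^2 mod 31 = 5^2 = 25
  -> s = B^a = 25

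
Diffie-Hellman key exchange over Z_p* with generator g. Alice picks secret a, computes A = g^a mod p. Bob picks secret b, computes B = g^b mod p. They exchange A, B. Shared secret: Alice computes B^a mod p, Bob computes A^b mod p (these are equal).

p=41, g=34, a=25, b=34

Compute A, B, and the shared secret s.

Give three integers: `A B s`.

A = 34^25 mod 41  (bits of 25 = 11001)
  bit 0 = 1: r = r^2 * 34 mod 41 = 1^2 * 34 = 1*34 = 34
  bit 1 = 1: r = r^2 * 34 mod 41 = 34^2 * 34 = 8*34 = 26
  bit 2 = 0: r = r^2 mod 41 = 26^2 = 20
  bit 3 = 0: r = r^2 mod 41 = 20^2 = 31
  bit 4 = 1: r = r^2 * 34 mod 41 = 31^2 * 34 = 18*34 = 38
  -> A = 38
B = 34^34 mod 41  (bits of 34 = 100010)
  bit 0 = 1: r = r^2 * 34 mod 41 = 1^2 * 34 = 1*34 = 34
  bit 1 = 0: r = r^2 mod 41 = 34^2 = 8
  bit 2 = 0: r = r^2 mod 41 = 8^2 = 23
  bit 3 = 0: r = r^2 mod 41 = 23^2 = 37
  bit 4 = 1: r = r^2 * 34 mod 41 = 37^2 * 34 = 16*34 = 11
  bit 5 = 0: r = r^2 mod 41 = 11^2 = 39
  -> B = 39
s = B^a = 39^25 mod 41  (bits of 25 = 11001)
  bit 0 = 1: r = r^2 * 39 mod 41 = 1^2 * 39 = 1*39 = 39
  bit 1 = 1: r = r^2 * 39 mod 41 = 39^2 * 39 = 4*39 = 33
  bit 2 = 0: r = r^2 mod 41 = 33^2 = 23
  bit 3 = 0: r = r^2 mod 41 = 23^2 = 37
  bit 4 = 1: r = r^2 * 39 mod 41 = 37^2 * 39 = 16*39 = 9
  -> s = B^a = 9

Answer: 38 39 9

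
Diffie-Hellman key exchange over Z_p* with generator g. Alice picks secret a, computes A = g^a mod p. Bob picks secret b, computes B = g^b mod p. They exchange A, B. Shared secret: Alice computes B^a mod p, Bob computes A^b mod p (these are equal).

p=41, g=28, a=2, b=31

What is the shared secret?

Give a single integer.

Answer: 36

Derivation:
A = 28^2 mod 41  (bits of 2 = 10)
  bit 0 = 1: r = r^2 * 28 mod 41 = 1^2 * 28 = 1*28 = 28
  bit 1 = 0: r = r^2 mod 41 = 28^2 = 5
  -> A = 5
B = 28^31 mod 41  (bits of 31 = 11111)
  bit 0 = 1: r = r^2 * 28 mod 41 = 1^2 * 28 = 1*28 = 28
  bit 1 = 1: r = r^2 * 28 mod 41 = 28^2 * 28 = 5*28 = 17
  bit 2 = 1: r = r^2 * 28 mod 41 = 17^2 * 28 = 2*28 = 15
  bit 3 = 1: r = r^2 * 28 mod 41 = 15^2 * 28 = 20*28 = 27
  bit 4 = 1: r = r^2 * 28 mod 41 = 27^2 * 28 = 32*28 = 35
  -> B = 35
s = B^a = 35^2 mod 41  (bits of 2 = 10)
  bit 0 = 1: r = r^2 * 35 mod 41 = 1^2 * 35 = 1*35 = 35
  bit 1 = 0: r = r^2 mod 41 = 35^2 = 36
  -> s = B^a = 36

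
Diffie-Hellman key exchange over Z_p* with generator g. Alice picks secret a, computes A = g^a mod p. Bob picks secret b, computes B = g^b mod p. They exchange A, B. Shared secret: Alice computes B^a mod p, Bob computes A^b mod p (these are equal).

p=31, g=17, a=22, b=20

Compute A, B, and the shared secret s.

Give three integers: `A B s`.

Answer: 19 5 5

Derivation:
A = 17^22 mod 31  (bits of 22 = 10110)
  bit 0 = 1: r = r^2 * 17 mod 31 = 1^2 * 17 = 1*17 = 17
  bit 1 = 0: r = r^2 mod 31 = 17^2 = 10
  bit 2 = 1: r = r^2 * 17 mod 31 = 10^2 * 17 = 7*17 = 26
  bit 3 = 1: r = r^2 * 17 mod 31 = 26^2 * 17 = 25*17 = 22
  bit 4 = 0: r = r^2 mod 31 = 22^2 = 19
  -> A = 19
B = 17^20 mod 31  (bits of 20 = 10100)
  bit 0 = 1: r = r^2 * 17 mod 31 = 1^2 * 17 = 1*17 = 17
  bit 1 = 0: r = r^2 mod 31 = 17^2 = 10
  bit 2 = 1: r = r^2 * 17 mod 31 = 10^2 * 17 = 7*17 = 26
  bit 3 = 0: r = r^2 mod 31 = 26^2 = 25
  bit 4 = 0: r = r^2 mod 31 = 25^2 = 5
  -> B = 5
s = B^a = 5^22 mod 31  (bits of 22 = 10110)
  bit 0 = 1: r = r^2 * 5 mod 31 = 1^2 * 5 = 1*5 = 5
  bit 1 = 0: r = r^2 mod 31 = 5^2 = 25
  bit 2 = 1: r = r^2 * 5 mod 31 = 25^2 * 5 = 5*5 = 25
  bit 3 = 1: r = r^2 * 5 mod 31 = 25^2 * 5 = 5*5 = 25
  bit 4 = 0: r = r^2 mod 31 = 25^2 = 5
  -> s = B^a = 5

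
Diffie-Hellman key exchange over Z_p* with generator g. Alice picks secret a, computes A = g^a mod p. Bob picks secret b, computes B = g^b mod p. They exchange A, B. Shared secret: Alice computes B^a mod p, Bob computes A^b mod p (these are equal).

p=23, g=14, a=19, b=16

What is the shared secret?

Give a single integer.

A = 14^19 mod 23  (bits of 19 = 10011)
  bit 0 = 1: r = r^2 * 14 mod 23 = 1^2 * 14 = 1*14 = 14
  bit 1 = 0: r = r^2 mod 23 = 14^2 = 12
  bit 2 = 0: r = r^2 mod 23 = 12^2 = 6
  bit 3 = 1: r = r^2 * 14 mod 23 = 6^2 * 14 = 13*14 = 21
  bit 4 = 1: r = r^2 * 14 mod 23 = 21^2 * 14 = 4*14 = 10
  -> A = 10
B = 14^16 mod 23  (bits of 16 = 10000)
  bit 0 = 1: r = r^2 * 14 mod 23 = 1^2 * 14 = 1*14 = 14
  bit 1 = 0: r = r^2 mod 23 = 14^2 = 12
  bit 2 = 0: r = r^2 mod 23 = 12^2 = 6
  bit 3 = 0: r = r^2 mod 23 = 6^2 = 13
  bit 4 = 0: r = r^2 mod 23 = 13^2 = 8
  -> B = 8
s = B^a = 8^19 mod 23  (bits of 19 = 10011)
  bit 0 = 1: r = r^2 * 8 mod 23 = 1^2 * 8 = 1*8 = 8
  bit 1 = 0: r = r^2 mod 23 = 8^2 = 18
  bit 2 = 0: r = r^2 mod 23 = 18^2 = 2
  bit 3 = 1: r = r^2 * 8 mod 23 = 2^2 * 8 = 4*8 = 9
  bit 4 = 1: r = r^2 * 8 mod 23 = 9^2 * 8 = 12*8 = 4
  -> s = B^a = 4

Answer: 4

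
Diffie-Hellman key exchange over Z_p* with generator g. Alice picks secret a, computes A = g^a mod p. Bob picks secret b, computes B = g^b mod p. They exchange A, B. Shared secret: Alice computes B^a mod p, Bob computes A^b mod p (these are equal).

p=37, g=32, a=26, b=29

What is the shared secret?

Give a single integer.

Answer: 3

Derivation:
A = 32^26 mod 37  (bits of 26 = 11010)
  bit 0 = 1: r = r^2 * 32 mod 37 = 1^2 * 32 = 1*32 = 32
  bit 1 = 1: r = r^2 * 32 mod 37 = 32^2 * 32 = 25*32 = 23
  bit 2 = 0: r = r^2 mod 37 = 23^2 = 11
  bit 3 = 1: r = r^2 * 32 mod 37 = 11^2 * 32 = 10*32 = 24
  bit 4 = 0: r = r^2 mod 37 = 24^2 = 21
  -> A = 21
B = 32^29 mod 37  (bits of 29 = 11101)
  bit 0 = 1: r = r^2 * 32 mod 37 = 1^2 * 32 = 1*32 = 32
  bit 1 = 1: r = r^2 * 32 mod 37 = 32^2 * 32 = 25*32 = 23
  bit 2 = 1: r = r^2 * 32 mod 37 = 23^2 * 32 = 11*32 = 19
  bit 3 = 0: r = r^2 mod 37 = 19^2 = 28
  bit 4 = 1: r = r^2 * 32 mod 37 = 28^2 * 32 = 7*32 = 2
  -> B = 2
s = B^a = 2^26 mod 37  (bits of 26 = 11010)
  bit 0 = 1: r = r^2 * 2 mod 37 = 1^2 * 2 = 1*2 = 2
  bit 1 = 1: r = r^2 * 2 mod 37 = 2^2 * 2 = 4*2 = 8
  bit 2 = 0: r = r^2 mod 37 = 8^2 = 27
  bit 3 = 1: r = r^2 * 2 mod 37 = 27^2 * 2 = 26*2 = 15
  bit 4 = 0: r = r^2 mod 37 = 15^2 = 3
  -> s = B^a = 3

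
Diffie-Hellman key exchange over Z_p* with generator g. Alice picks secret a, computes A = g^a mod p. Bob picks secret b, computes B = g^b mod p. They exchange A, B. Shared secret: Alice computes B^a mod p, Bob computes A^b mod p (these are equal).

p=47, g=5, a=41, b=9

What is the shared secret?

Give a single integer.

A = 5^41 mod 47  (bits of 41 = 101001)
  bit 0 = 1: r = r^2 * 5 mod 47 = 1^2 * 5 = 1*5 = 5
  bit 1 = 0: r = r^2 mod 47 = 5^2 = 25
  bit 2 = 1: r = r^2 * 5 mod 47 = 25^2 * 5 = 14*5 = 23
  bit 3 = 0: r = r^2 mod 47 = 23^2 = 12
  bit 4 = 0: r = r^2 mod 47 = 12^2 = 3
  bit 5 = 1: r = r^2 * 5 mod 47 = 3^2 * 5 = 9*5 = 45
  -> A = 45
B = 5^9 mod 47  (bits of 9 = 1001)
  bit 0 = 1: r = r^2 * 5 mod 47 = 1^2 * 5 = 1*5 = 5
  bit 1 = 0: r = r^2 mod 47 = 5^2 = 25
  bit 2 = 0: r = r^2 mod 47 = 25^2 = 14
  bit 3 = 1: r = r^2 * 5 mod 47 = 14^2 * 5 = 8*5 = 40
  -> B = 40
s = B^a = 40^41 mod 47  (bits of 41 = 101001)
  bit 0 = 1: r = r^2 * 40 mod 47 = 1^2 * 40 = 1*40 = 40
  bit 1 = 0: r = r^2 mod 47 = 40^2 = 2
  bit 2 = 1: r = r^2 * 40 mod 47 = 2^2 * 40 = 4*40 = 19
  bit 3 = 0: r = r^2 mod 47 = 19^2 = 32
  bit 4 = 0: r = r^2 mod 47 = 32^2 = 37
  bit 5 = 1: r = r^2 * 40 mod 47 = 37^2 * 40 = 6*40 = 5
  -> s = B^a = 5

Answer: 5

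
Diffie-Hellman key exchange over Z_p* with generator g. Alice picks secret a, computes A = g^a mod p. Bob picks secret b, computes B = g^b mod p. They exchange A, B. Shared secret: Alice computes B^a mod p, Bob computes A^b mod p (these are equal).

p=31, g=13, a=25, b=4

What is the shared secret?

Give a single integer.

A = 13^25 mod 31  (bits of 25 = 11001)
  bit 0 = 1: r = r^2 * 13 mod 31 = 1^2 * 13 = 1*13 = 13
  bit 1 = 1: r = r^2 * 13 mod 31 = 13^2 * 13 = 14*13 = 27
  bit 2 = 0: r = r^2 mod 31 = 27^2 = 16
  bit 3 = 0: r = r^2 mod 31 = 16^2 = 8
  bit 4 = 1: r = r^2 * 13 mod 31 = 8^2 * 13 = 2*13 = 26
  -> A = 26
B = 13^4 mod 31  (bits of 4 = 100)
  bit 0 = 1: r = r^2 * 13 mod 31 = 1^2 * 13 = 1*13 = 13
  bit 1 = 0: r = r^2 mod 31 = 13^2 = 14
  bit 2 = 0: r = r^2 mod 31 = 14^2 = 10
  -> B = 10
s = B^a = 10^25 mod 31  (bits of 25 = 11001)
  bit 0 = 1: r = r^2 * 10 mod 31 = 1^2 * 10 = 1*10 = 10
  bit 1 = 1: r = r^2 * 10 mod 31 = 10^2 * 10 = 7*10 = 8
  bit 2 = 0: r = r^2 mod 31 = 8^2 = 2
  bit 3 = 0: r = r^2 mod 31 = 2^2 = 4
  bit 4 = 1: r = r^2 * 10 mod 31 = 4^2 * 10 = 16*10 = 5
  -> s = B^a = 5

Answer: 5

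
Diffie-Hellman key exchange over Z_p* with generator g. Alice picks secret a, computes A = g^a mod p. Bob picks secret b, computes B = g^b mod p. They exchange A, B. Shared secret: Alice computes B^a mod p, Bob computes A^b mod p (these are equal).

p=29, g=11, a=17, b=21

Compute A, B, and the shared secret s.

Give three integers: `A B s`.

Answer: 3 17 17

Derivation:
A = 11^17 mod 29  (bits of 17 = 10001)
  bit 0 = 1: r = r^2 * 11 mod 29 = 1^2 * 11 = 1*11 = 11
  bit 1 = 0: r = r^2 mod 29 = 11^2 = 5
  bit 2 = 0: r = r^2 mod 29 = 5^2 = 25
  bit 3 = 0: r = r^2 mod 29 = 25^2 = 16
  bit 4 = 1: r = r^2 * 11 mod 29 = 16^2 * 11 = 24*11 = 3
  -> A = 3
B = 11^21 mod 29  (bits of 21 = 10101)
  bit 0 = 1: r = r^2 * 11 mod 29 = 1^2 * 11 = 1*11 = 11
  bit 1 = 0: r = r^2 mod 29 = 11^2 = 5
  bit 2 = 1: r = r^2 * 11 mod 29 = 5^2 * 11 = 25*11 = 14
  bit 3 = 0: r = r^2 mod 29 = 14^2 = 22
  bit 4 = 1: r = r^2 * 11 mod 29 = 22^2 * 11 = 20*11 = 17
  -> B = 17
s = B^a = 17^17 mod 29  (bits of 17 = 10001)
  bit 0 = 1: r = r^2 * 17 mod 29 = 1^2 * 17 = 1*17 = 17
  bit 1 = 0: r = r^2 mod 29 = 17^2 = 28
  bit 2 = 0: r = r^2 mod 29 = 28^2 = 1
  bit 3 = 0: r = r^2 mod 29 = 1^2 = 1
  bit 4 = 1: r = r^2 * 17 mod 29 = 1^2 * 17 = 1*17 = 17
  -> s = B^a = 17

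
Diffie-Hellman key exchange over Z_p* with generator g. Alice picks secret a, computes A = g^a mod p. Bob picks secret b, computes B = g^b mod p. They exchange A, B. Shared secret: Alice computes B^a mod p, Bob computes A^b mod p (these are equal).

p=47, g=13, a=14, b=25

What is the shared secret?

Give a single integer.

A = 13^14 mod 47  (bits of 14 = 1110)
  bit 0 = 1: r = r^2 * 13 mod 47 = 1^2 * 13 = 1*13 = 13
  bit 1 = 1: r = r^2 * 13 mod 47 = 13^2 * 13 = 28*13 = 35
  bit 2 = 1: r = r^2 * 13 mod 47 = 35^2 * 13 = 3*13 = 39
  bit 3 = 0: r = r^2 mod 47 = 39^2 = 17
  -> A = 17
B = 13^25 mod 47  (bits of 25 = 11001)
  bit 0 = 1: r = r^2 * 13 mod 47 = 1^2 * 13 = 1*13 = 13
  bit 1 = 1: r = r^2 * 13 mod 47 = 13^2 * 13 = 28*13 = 35
  bit 2 = 0: r = r^2 mod 47 = 35^2 = 3
  bit 3 = 0: r = r^2 mod 47 = 3^2 = 9
  bit 4 = 1: r = r^2 * 13 mod 47 = 9^2 * 13 = 34*13 = 19
  -> B = 19
s = B^a = 19^14 mod 47  (bits of 14 = 1110)
  bit 0 = 1: r = r^2 * 19 mod 47 = 1^2 * 19 = 1*19 = 19
  bit 1 = 1: r = r^2 * 19 mod 47 = 19^2 * 19 = 32*19 = 44
  bit 2 = 1: r = r^2 * 19 mod 47 = 44^2 * 19 = 9*19 = 30
  bit 3 = 0: r = r^2 mod 47 = 30^2 = 7
  -> s = B^a = 7

Answer: 7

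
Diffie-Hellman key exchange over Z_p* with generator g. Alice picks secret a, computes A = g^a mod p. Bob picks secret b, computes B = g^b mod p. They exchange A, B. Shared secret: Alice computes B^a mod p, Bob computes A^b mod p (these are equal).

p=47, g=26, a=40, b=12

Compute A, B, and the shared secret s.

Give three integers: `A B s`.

Answer: 12 16 24

Derivation:
A = 26^40 mod 47  (bits of 40 = 101000)
  bit 0 = 1: r = r^2 * 26 mod 47 = 1^2 * 26 = 1*26 = 26
  bit 1 = 0: r = r^2 mod 47 = 26^2 = 18
  bit 2 = 1: r = r^2 * 26 mod 47 = 18^2 * 26 = 42*26 = 11
  bit 3 = 0: r = r^2 mod 47 = 11^2 = 27
  bit 4 = 0: r = r^2 mod 47 = 27^2 = 24
  bit 5 = 0: r = r^2 mod 47 = 24^2 = 12
  -> A = 12
B = 26^12 mod 47  (bits of 12 = 1100)
  bit 0 = 1: r = r^2 * 26 mod 47 = 1^2 * 26 = 1*26 = 26
  bit 1 = 1: r = r^2 * 26 mod 47 = 26^2 * 26 = 18*26 = 45
  bit 2 = 0: r = r^2 mod 47 = 45^2 = 4
  bit 3 = 0: r = r^2 mod 47 = 4^2 = 16
  -> B = 16
s = B^a = 16^40 mod 47  (bits of 40 = 101000)
  bit 0 = 1: r = r^2 * 16 mod 47 = 1^2 * 16 = 1*16 = 16
  bit 1 = 0: r = r^2 mod 47 = 16^2 = 21
  bit 2 = 1: r = r^2 * 16 mod 47 = 21^2 * 16 = 18*16 = 6
  bit 3 = 0: r = r^2 mod 47 = 6^2 = 36
  bit 4 = 0: r = r^2 mod 47 = 36^2 = 27
  bit 5 = 0: r = r^2 mod 47 = 27^2 = 24
  -> s = B^a = 24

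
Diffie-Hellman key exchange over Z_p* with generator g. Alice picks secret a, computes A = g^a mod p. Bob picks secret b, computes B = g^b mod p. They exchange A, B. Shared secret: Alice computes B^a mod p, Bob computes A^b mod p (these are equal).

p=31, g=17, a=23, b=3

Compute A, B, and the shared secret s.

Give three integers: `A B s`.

A = 17^23 mod 31  (bits of 23 = 10111)
  bit 0 = 1: r = r^2 * 17 mod 31 = 1^2 * 17 = 1*17 = 17
  bit 1 = 0: r = r^2 mod 31 = 17^2 = 10
  bit 2 = 1: r = r^2 * 17 mod 31 = 10^2 * 17 = 7*17 = 26
  bit 3 = 1: r = r^2 * 17 mod 31 = 26^2 * 17 = 25*17 = 22
  bit 4 = 1: r = r^2 * 17 mod 31 = 22^2 * 17 = 19*17 = 13
  -> A = 13
B = 17^3 mod 31  (bits of 3 = 11)
  bit 0 = 1: r = r^2 * 17 mod 31 = 1^2 * 17 = 1*17 = 17
  bit 1 = 1: r = r^2 * 17 mod 31 = 17^2 * 17 = 10*17 = 15
  -> B = 15
s = B^a = 15^23 mod 31  (bits of 23 = 10111)
  bit 0 = 1: r = r^2 * 15 mod 31 = 1^2 * 15 = 1*15 = 15
  bit 1 = 0: r = r^2 mod 31 = 15^2 = 8
  bit 2 = 1: r = r^2 * 15 mod 31 = 8^2 * 15 = 2*15 = 30
  bit 3 = 1: r = r^2 * 15 mod 31 = 30^2 * 15 = 1*15 = 15
  bit 4 = 1: r = r^2 * 15 mod 31 = 15^2 * 15 = 8*15 = 27
  -> s = B^a = 27

Answer: 13 15 27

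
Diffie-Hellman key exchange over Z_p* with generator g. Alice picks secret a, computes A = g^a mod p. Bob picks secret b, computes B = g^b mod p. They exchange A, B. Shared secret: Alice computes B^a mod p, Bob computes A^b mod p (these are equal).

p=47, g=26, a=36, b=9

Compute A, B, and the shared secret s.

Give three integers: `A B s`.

A = 26^36 mod 47  (bits of 36 = 100100)
  bit 0 = 1: r = r^2 * 26 mod 47 = 1^2 * 26 = 1*26 = 26
  bit 1 = 0: r = r^2 mod 47 = 26^2 = 18
  bit 2 = 0: r = r^2 mod 47 = 18^2 = 42
  bit 3 = 1: r = r^2 * 26 mod 47 = 42^2 * 26 = 25*26 = 39
  bit 4 = 0: r = r^2 mod 47 = 39^2 = 17
  bit 5 = 0: r = r^2 mod 47 = 17^2 = 7
  -> A = 7
B = 26^9 mod 47  (bits of 9 = 1001)
  bit 0 = 1: r = r^2 * 26 mod 47 = 1^2 * 26 = 1*26 = 26
  bit 1 = 0: r = r^2 mod 47 = 26^2 = 18
  bit 2 = 0: r = r^2 mod 47 = 18^2 = 42
  bit 3 = 1: r = r^2 * 26 mod 47 = 42^2 * 26 = 25*26 = 39
  -> B = 39
s = B^a = 39^36 mod 47  (bits of 36 = 100100)
  bit 0 = 1: r = r^2 * 39 mod 47 = 1^2 * 39 = 1*39 = 39
  bit 1 = 0: r = r^2 mod 47 = 39^2 = 17
  bit 2 = 0: r = r^2 mod 47 = 17^2 = 7
  bit 3 = 1: r = r^2 * 39 mod 47 = 7^2 * 39 = 2*39 = 31
  bit 4 = 0: r = r^2 mod 47 = 31^2 = 21
  bit 5 = 0: r = r^2 mod 47 = 21^2 = 18
  -> s = B^a = 18

Answer: 7 39 18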